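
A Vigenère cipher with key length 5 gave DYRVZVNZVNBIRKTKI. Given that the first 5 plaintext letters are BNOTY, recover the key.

CLDCB

Subtract each crib letter from the matching ciphertext letter (mod 26):
D(3)−B(1)=2 → C
Y(24)−N(13)=11 → L
R(17)−O(14)=3 → D
V(21)−T(19)=2 → C
Z(25)−Y(24)=1 → B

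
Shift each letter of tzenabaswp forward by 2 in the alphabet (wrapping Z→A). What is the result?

vbgpcdcuyr

t(19): 19+2=21 → v
z(25): 25+2=27≡1 → b
e(4): 4+2=6 → g
n(13): 13+2=15 → p
a(0): 0+2=2 → c
b(1): 1+2=3 → d
a(0): 0+2=2 → c
s(18): 18+2=20 → u
w(22): 22+2=24 → y
p(15): 15+2=17 → r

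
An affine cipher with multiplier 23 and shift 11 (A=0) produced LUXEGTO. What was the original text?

AXWLTGZ

The inverse of 23 mod 26 is 17, since 23·17=391≡1. Apply D(y)=17·(y−11) mod 26:
L(11): 17·(11−11)=0 → A
U(20): 17·(20−11)=153≡23 → X
X(23): 17·(23−11)=204≡22 → W
E(4): 17·(4−11)=-119≡11 → L
G(6): 17·(6−11)=-85≡19 → T
T(19): 17·(19−11)=136≡6 → G
O(14): 17·(14−11)=51≡25 → Z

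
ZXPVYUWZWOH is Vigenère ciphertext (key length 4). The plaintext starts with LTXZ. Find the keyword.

Subtract each crib letter from the matching ciphertext letter (mod 26):
Z(25)−L(11)=14 → O
X(23)−T(19)=4 → E
P(15)−X(23)=-8≡18 → S
V(21)−Z(25)=-4≡22 → W

OESW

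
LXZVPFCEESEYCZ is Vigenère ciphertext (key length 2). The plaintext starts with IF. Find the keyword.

DS

Subtract each crib letter from the matching ciphertext letter (mod 26):
L(11)−I(8)=3 → D
X(23)−F(5)=18 → S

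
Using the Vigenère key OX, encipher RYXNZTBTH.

Repeat the key across the message: OXOXOXOXO
R(17)+O(14): 31≡5 → F
Y(24)+X(23): 47≡21 → V
X(23)+O(14): 37≡11 → L
N(13)+X(23): 36≡10 → K
Z(25)+O(14): 39≡13 → N
T(19)+X(23): 42≡16 → Q
B(1)+O(14): 15 → P
T(19)+X(23): 42≡16 → Q
H(7)+O(14): 21 → V

FVLKNQPQV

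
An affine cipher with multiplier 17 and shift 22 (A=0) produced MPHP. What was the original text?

The inverse of 17 mod 26 is 23, since 17·23=391≡1. Apply D(y)=23·(y−22) mod 26:
M(12): 23·(12−22)=-230≡4 → E
P(15): 23·(15−22)=-161≡21 → V
H(7): 23·(7−22)=-345≡19 → T
P(15): 23·(15−22)=-161≡21 → V

EVTV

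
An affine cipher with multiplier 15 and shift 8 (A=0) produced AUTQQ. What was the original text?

WGZEE

The inverse of 15 mod 26 is 7, since 15·7=105≡1. Apply D(y)=7·(y−8) mod 26:
A(0): 7·(0−8)=-56≡22 → W
U(20): 7·(20−8)=84≡6 → G
T(19): 7·(19−8)=77≡25 → Z
Q(16): 7·(16−8)=56≡4 → E
Q(16): 7·(16−8)=56≡4 → E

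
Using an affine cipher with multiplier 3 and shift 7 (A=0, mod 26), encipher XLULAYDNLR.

YOPOHBQUOG

X(23): 3·23+7=76≡24 → Y
L(11): 3·11+7=40≡14 → O
U(20): 3·20+7=67≡15 → P
L(11): 3·11+7=40≡14 → O
A(0): 3·0+7=7 → H
Y(24): 3·24+7=79≡1 → B
D(3): 3·3+7=16 → Q
N(13): 3·13+7=46≡20 → U
L(11): 3·11+7=40≡14 → O
R(17): 3·17+7=58≡6 → G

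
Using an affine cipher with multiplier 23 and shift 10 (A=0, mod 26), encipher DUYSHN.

BCQIPX

D(3): 23·3+10=79≡1 → B
U(20): 23·20+10=470≡2 → C
Y(24): 23·24+10=562≡16 → Q
S(18): 23·18+10=424≡8 → I
H(7): 23·7+10=171≡15 → P
N(13): 23·13+10=309≡23 → X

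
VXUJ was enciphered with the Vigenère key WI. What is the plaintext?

ZPYB

Repeat the key across the ciphertext: WIWI
V(21)−W(22): -1≡25 → Z
X(23)−I(8): 15 → P
U(20)−W(22): -2≡24 → Y
J(9)−I(8): 1 → B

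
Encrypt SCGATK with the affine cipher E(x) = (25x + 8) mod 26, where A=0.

QGCIPY

S(18): 25·18+8=458≡16 → Q
C(2): 25·2+8=58≡6 → G
G(6): 25·6+8=158≡2 → C
A(0): 25·0+8=8 → I
T(19): 25·19+8=483≡15 → P
K(10): 25·10+8=258≡24 → Y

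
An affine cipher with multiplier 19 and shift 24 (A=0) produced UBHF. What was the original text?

The inverse of 19 mod 26 is 11, since 19·11=209≡1. Apply D(y)=11·(y−24) mod 26:
U(20): 11·(20−24)=-44≡8 → I
B(1): 11·(1−24)=-253≡7 → H
H(7): 11·(7−24)=-187≡21 → V
F(5): 11·(5−24)=-209≡25 → Z

IHVZ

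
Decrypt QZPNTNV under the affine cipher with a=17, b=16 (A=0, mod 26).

AZDJRJL

The inverse of 17 mod 26 is 23, since 17·23=391≡1. Apply D(y)=23·(y−16) mod 26:
Q(16): 23·(16−16)=0 → A
Z(25): 23·(25−16)=207≡25 → Z
P(15): 23·(15−16)=-23≡3 → D
N(13): 23·(13−16)=-69≡9 → J
T(19): 23·(19−16)=69≡17 → R
N(13): 23·(13−16)=-69≡9 → J
V(21): 23·(21−16)=115≡11 → L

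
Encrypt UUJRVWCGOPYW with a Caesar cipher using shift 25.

U(20): 20+25=45≡19 → T
U(20): 20+25=45≡19 → T
J(9): 9+25=34≡8 → I
R(17): 17+25=42≡16 → Q
V(21): 21+25=46≡20 → U
W(22): 22+25=47≡21 → V
C(2): 2+25=27≡1 → B
G(6): 6+25=31≡5 → F
O(14): 14+25=39≡13 → N
P(15): 15+25=40≡14 → O
Y(24): 24+25=49≡23 → X
W(22): 22+25=47≡21 → V

TTIQUVBFNOXV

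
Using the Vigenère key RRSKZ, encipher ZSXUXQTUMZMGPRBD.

QJPEWHKMWYDXHBAU

Repeat the key across the message: RRSKZRRSKZRRSKZR
Z(25)+R(17): 42≡16 → Q
S(18)+R(17): 35≡9 → J
X(23)+S(18): 41≡15 → P
U(20)+K(10): 30≡4 → E
X(23)+Z(25): 48≡22 → W
Q(16)+R(17): 33≡7 → H
T(19)+R(17): 36≡10 → K
U(20)+S(18): 38≡12 → M
M(12)+K(10): 22 → W
Z(25)+Z(25): 50≡24 → Y
M(12)+R(17): 29≡3 → D
G(6)+R(17): 23 → X
P(15)+S(18): 33≡7 → H
R(17)+K(10): 27≡1 → B
B(1)+Z(25): 26≡0 → A
D(3)+R(17): 20 → U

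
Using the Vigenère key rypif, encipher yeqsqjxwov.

Repeat the key across the message: rypifrypif
y(24)+r(17): 41≡15 → p
e(4)+y(24): 28≡2 → c
q(16)+p(15): 31≡5 → f
s(18)+i(8): 26≡0 → a
q(16)+f(5): 21 → v
j(9)+r(17): 26≡0 → a
x(23)+y(24): 47≡21 → v
w(22)+p(15): 37≡11 → l
o(14)+i(8): 22 → w
v(21)+f(5): 26≡0 → a

pcfavavlwa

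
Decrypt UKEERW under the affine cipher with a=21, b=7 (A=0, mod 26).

NPLLYX

The inverse of 21 mod 26 is 5, since 21·5=105≡1. Apply D(y)=5·(y−7) mod 26:
U(20): 5·(20−7)=65≡13 → N
K(10): 5·(10−7)=15 → P
E(4): 5·(4−7)=-15≡11 → L
E(4): 5·(4−7)=-15≡11 → L
R(17): 5·(17−7)=50≡24 → Y
W(22): 5·(22−7)=75≡23 → X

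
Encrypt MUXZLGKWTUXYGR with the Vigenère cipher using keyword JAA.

Repeat the key across the message: JAAJAAJAAJAAJA
M(12)+J(9): 21 → V
U(20)+A(0): 20 → U
X(23)+A(0): 23 → X
Z(25)+J(9): 34≡8 → I
L(11)+A(0): 11 → L
G(6)+A(0): 6 → G
K(10)+J(9): 19 → T
W(22)+A(0): 22 → W
T(19)+A(0): 19 → T
U(20)+J(9): 29≡3 → D
X(23)+A(0): 23 → X
Y(24)+A(0): 24 → Y
G(6)+J(9): 15 → P
R(17)+A(0): 17 → R

VUXILGTWTDXYPR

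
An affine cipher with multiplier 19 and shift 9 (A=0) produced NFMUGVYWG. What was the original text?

SIHRTCJNT

The inverse of 19 mod 26 is 11, since 19·11=209≡1. Apply D(y)=11·(y−9) mod 26:
N(13): 11·(13−9)=44≡18 → S
F(5): 11·(5−9)=-44≡8 → I
M(12): 11·(12−9)=33≡7 → H
U(20): 11·(20−9)=121≡17 → R
G(6): 11·(6−9)=-33≡19 → T
V(21): 11·(21−9)=132≡2 → C
Y(24): 11·(24−9)=165≡9 → J
W(22): 11·(22−9)=143≡13 → N
G(6): 11·(6−9)=-33≡19 → T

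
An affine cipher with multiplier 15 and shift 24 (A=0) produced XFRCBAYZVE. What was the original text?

TXDCVOAHFQ

The inverse of 15 mod 26 is 7, since 15·7=105≡1. Apply D(y)=7·(y−24) mod 26:
X(23): 7·(23−24)=-7≡19 → T
F(5): 7·(5−24)=-133≡23 → X
R(17): 7·(17−24)=-49≡3 → D
C(2): 7·(2−24)=-154≡2 → C
B(1): 7·(1−24)=-161≡21 → V
A(0): 7·(0−24)=-168≡14 → O
Y(24): 7·(24−24)=0 → A
Z(25): 7·(25−24)=7 → H
V(21): 7·(21−24)=-21≡5 → F
E(4): 7·(4−24)=-140≡16 → Q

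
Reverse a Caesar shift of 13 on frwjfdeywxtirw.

f(5): 5−13=-8≡18 → s
r(17): 17−13=4 → e
w(22): 22−13=9 → j
j(9): 9−13=-4≡22 → w
f(5): 5−13=-8≡18 → s
d(3): 3−13=-10≡16 → q
e(4): 4−13=-9≡17 → r
y(24): 24−13=11 → l
w(22): 22−13=9 → j
x(23): 23−13=10 → k
t(19): 19−13=6 → g
i(8): 8−13=-5≡21 → v
r(17): 17−13=4 → e
w(22): 22−13=9 → j

sejwsqrljkgvej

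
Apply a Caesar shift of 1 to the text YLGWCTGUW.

ZMHXDUHVX

Y(24): 24+1=25 → Z
L(11): 11+1=12 → M
G(6): 6+1=7 → H
W(22): 22+1=23 → X
C(2): 2+1=3 → D
T(19): 19+1=20 → U
G(6): 6+1=7 → H
U(20): 20+1=21 → V
W(22): 22+1=23 → X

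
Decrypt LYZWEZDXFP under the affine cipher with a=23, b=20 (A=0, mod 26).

DQHIOHXZFT

The inverse of 23 mod 26 is 17, since 23·17=391≡1. Apply D(y)=17·(y−20) mod 26:
L(11): 17·(11−20)=-153≡3 → D
Y(24): 17·(24−20)=68≡16 → Q
Z(25): 17·(25−20)=85≡7 → H
W(22): 17·(22−20)=34≡8 → I
E(4): 17·(4−20)=-272≡14 → O
Z(25): 17·(25−20)=85≡7 → H
D(3): 17·(3−20)=-289≡23 → X
X(23): 17·(23−20)=51≡25 → Z
F(5): 17·(5−20)=-255≡5 → F
P(15): 17·(15−20)=-85≡19 → T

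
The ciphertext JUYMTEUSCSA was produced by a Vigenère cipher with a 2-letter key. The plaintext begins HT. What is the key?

CB

Subtract each crib letter from the matching ciphertext letter (mod 26):
J(9)−H(7)=2 → C
U(20)−T(19)=1 → B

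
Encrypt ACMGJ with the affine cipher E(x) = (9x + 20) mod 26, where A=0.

UMYWX

A(0): 9·0+20=20 → U
C(2): 9·2+20=38≡12 → M
M(12): 9·12+20=128≡24 → Y
G(6): 9·6+20=74≡22 → W
J(9): 9·9+20=101≡23 → X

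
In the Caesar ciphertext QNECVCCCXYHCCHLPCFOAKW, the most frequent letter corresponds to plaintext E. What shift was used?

The most frequent ciphertext letter is C (appears 7 times).
C is position 2; E is position 4.
Shift = -2≡24.

24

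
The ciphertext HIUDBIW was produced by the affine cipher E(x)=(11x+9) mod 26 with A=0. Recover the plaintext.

The inverse of 11 mod 26 is 19, since 11·19=209≡1. Apply D(y)=19·(y−9) mod 26:
H(7): 19·(7−9)=-38≡14 → O
I(8): 19·(8−9)=-19≡7 → H
U(20): 19·(20−9)=209≡1 → B
D(3): 19·(3−9)=-114≡16 → Q
B(1): 19·(1−9)=-152≡4 → E
I(8): 19·(8−9)=-19≡7 → H
W(22): 19·(22−9)=247≡13 → N

OHBQEHN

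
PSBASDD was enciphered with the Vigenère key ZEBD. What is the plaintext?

QOAXTZC

Repeat the key across the ciphertext: ZEBDZEB
P(15)−Z(25): -10≡16 → Q
S(18)−E(4): 14 → O
B(1)−B(1): 0 → A
A(0)−D(3): -3≡23 → X
S(18)−Z(25): -7≡19 → T
D(3)−E(4): -1≡25 → Z
D(3)−B(1): 2 → C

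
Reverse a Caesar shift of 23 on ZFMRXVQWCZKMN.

CIPUAYTZFCNPQ

Z(25): 25−23=2 → C
F(5): 5−23=-18≡8 → I
M(12): 12−23=-11≡15 → P
R(17): 17−23=-6≡20 → U
X(23): 23−23=0 → A
V(21): 21−23=-2≡24 → Y
Q(16): 16−23=-7≡19 → T
W(22): 22−23=-1≡25 → Z
C(2): 2−23=-21≡5 → F
Z(25): 25−23=2 → C
K(10): 10−23=-13≡13 → N
M(12): 12−23=-11≡15 → P
N(13): 13−23=-10≡16 → Q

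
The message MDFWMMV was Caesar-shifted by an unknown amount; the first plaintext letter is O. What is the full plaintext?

OFHYOOX

From the crib: M(12)−O(14)=-2≡24, so the shift is 24.
Subtract 24 from each ciphertext letter:
M(12): 12−24=-12≡14 → O
D(3): 3−24=-21≡5 → F
F(5): 5−24=-19≡7 → H
W(22): 22−24=-2≡24 → Y
M(12): 12−24=-12≡14 → O
M(12): 12−24=-12≡14 → O
V(21): 21−24=-3≡23 → X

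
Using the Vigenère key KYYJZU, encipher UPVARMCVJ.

Repeat the key across the message: KYYJZUKYY
U(20)+K(10): 30≡4 → E
P(15)+Y(24): 39≡13 → N
V(21)+Y(24): 45≡19 → T
A(0)+J(9): 9 → J
R(17)+Z(25): 42≡16 → Q
M(12)+U(20): 32≡6 → G
C(2)+K(10): 12 → M
V(21)+Y(24): 45≡19 → T
J(9)+Y(24): 33≡7 → H

ENTJQGMTH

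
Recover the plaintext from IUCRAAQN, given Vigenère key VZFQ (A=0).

Repeat the key across the ciphertext: VZFQVZFQ
I(8)−V(21): -13≡13 → N
U(20)−Z(25): -5≡21 → V
C(2)−F(5): -3≡23 → X
R(17)−Q(16): 1 → B
A(0)−V(21): -21≡5 → F
A(0)−Z(25): -25≡1 → B
Q(16)−F(5): 11 → L
N(13)−Q(16): -3≡23 → X

NVXBFBLX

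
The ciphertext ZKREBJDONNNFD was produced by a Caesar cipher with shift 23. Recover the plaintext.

Z(25): 25−23=2 → C
K(10): 10−23=-13≡13 → N
R(17): 17−23=-6≡20 → U
E(4): 4−23=-19≡7 → H
B(1): 1−23=-22≡4 → E
J(9): 9−23=-14≡12 → M
D(3): 3−23=-20≡6 → G
O(14): 14−23=-9≡17 → R
N(13): 13−23=-10≡16 → Q
N(13): 13−23=-10≡16 → Q
N(13): 13−23=-10≡16 → Q
F(5): 5−23=-18≡8 → I
D(3): 3−23=-20≡6 → G

CNUHEMGRQQQIG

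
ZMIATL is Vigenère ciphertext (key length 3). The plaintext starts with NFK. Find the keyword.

MHY

Subtract each crib letter from the matching ciphertext letter (mod 26):
Z(25)−N(13)=12 → M
M(12)−F(5)=7 → H
I(8)−K(10)=-2≡24 → Y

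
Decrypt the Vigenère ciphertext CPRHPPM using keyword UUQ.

IVBNVZS

Repeat the key across the ciphertext: UUQUUQU
C(2)−U(20): -18≡8 → I
P(15)−U(20): -5≡21 → V
R(17)−Q(16): 1 → B
H(7)−U(20): -13≡13 → N
P(15)−U(20): -5≡21 → V
P(15)−Q(16): -1≡25 → Z
M(12)−U(20): -8≡18 → S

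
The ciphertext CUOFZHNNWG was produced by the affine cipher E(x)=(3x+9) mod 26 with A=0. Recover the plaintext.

PVTQOIKKNZ

The inverse of 3 mod 26 is 9, since 3·9=27≡1. Apply D(y)=9·(y−9) mod 26:
C(2): 9·(2−9)=-63≡15 → P
U(20): 9·(20−9)=99≡21 → V
O(14): 9·(14−9)=45≡19 → T
F(5): 9·(5−9)=-36≡16 → Q
Z(25): 9·(25−9)=144≡14 → O
H(7): 9·(7−9)=-18≡8 → I
N(13): 9·(13−9)=36≡10 → K
N(13): 9·(13−9)=36≡10 → K
W(22): 9·(22−9)=117≡13 → N
G(6): 9·(6−9)=-27≡25 → Z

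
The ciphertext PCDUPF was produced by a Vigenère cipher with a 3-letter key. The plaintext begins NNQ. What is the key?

CPN

Subtract each crib letter from the matching ciphertext letter (mod 26):
P(15)−N(13)=2 → C
C(2)−N(13)=-11≡15 → P
D(3)−Q(16)=-13≡13 → N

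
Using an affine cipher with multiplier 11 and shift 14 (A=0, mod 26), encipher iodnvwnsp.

ymvblwbex

i(8): 11·8+14=102≡24 → y
o(14): 11·14+14=168≡12 → m
d(3): 11·3+14=47≡21 → v
n(13): 11·13+14=157≡1 → b
v(21): 11·21+14=245≡11 → l
w(22): 11·22+14=256≡22 → w
n(13): 11·13+14=157≡1 → b
s(18): 11·18+14=212≡4 → e
p(15): 11·15+14=179≡23 → x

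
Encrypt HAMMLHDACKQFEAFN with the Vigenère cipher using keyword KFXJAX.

Repeat the key across the message: KFXJAXKFXJAXKFXJ
H(7)+K(10): 17 → R
A(0)+F(5): 5 → F
M(12)+X(23): 35≡9 → J
M(12)+J(9): 21 → V
L(11)+A(0): 11 → L
H(7)+X(23): 30≡4 → E
D(3)+K(10): 13 → N
A(0)+F(5): 5 → F
C(2)+X(23): 25 → Z
K(10)+J(9): 19 → T
Q(16)+A(0): 16 → Q
F(5)+X(23): 28≡2 → C
E(4)+K(10): 14 → O
A(0)+F(5): 5 → F
F(5)+X(23): 28≡2 → C
N(13)+J(9): 22 → W

RFJVLENFZTQCOFCW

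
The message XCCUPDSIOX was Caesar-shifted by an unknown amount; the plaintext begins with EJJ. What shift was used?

From the crib: X(23)−E(4)=19, so the shift is 19.

19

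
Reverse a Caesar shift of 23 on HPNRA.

KSQUD

H(7): 7−23=-16≡10 → K
P(15): 15−23=-8≡18 → S
N(13): 13−23=-10≡16 → Q
R(17): 17−23=-6≡20 → U
A(0): 0−23=-23≡3 → D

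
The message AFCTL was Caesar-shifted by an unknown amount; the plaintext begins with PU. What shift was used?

From the crib: A(0)−P(15)=-15≡11, so the shift is 11.

11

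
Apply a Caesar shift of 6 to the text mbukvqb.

m(12): 12+6=18 → s
b(1): 1+6=7 → h
u(20): 20+6=26≡0 → a
k(10): 10+6=16 → q
v(21): 21+6=27≡1 → b
q(16): 16+6=22 → w
b(1): 1+6=7 → h

shaqbwh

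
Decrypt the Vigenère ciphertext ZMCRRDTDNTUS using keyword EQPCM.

VWNPFZDOLHQC

Repeat the key across the ciphertext: EQPCMEQPCMEQ
Z(25)−E(4): 21 → V
M(12)−Q(16): -4≡22 → W
C(2)−P(15): -13≡13 → N
R(17)−C(2): 15 → P
R(17)−M(12): 5 → F
D(3)−E(4): -1≡25 → Z
T(19)−Q(16): 3 → D
D(3)−P(15): -12≡14 → O
N(13)−C(2): 11 → L
T(19)−M(12): 7 → H
U(20)−E(4): 16 → Q
S(18)−Q(16): 2 → C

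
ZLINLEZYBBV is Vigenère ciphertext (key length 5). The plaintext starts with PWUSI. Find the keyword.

KPOVD

Subtract each crib letter from the matching ciphertext letter (mod 26):
Z(25)−P(15)=10 → K
L(11)−W(22)=-11≡15 → P
I(8)−U(20)=-12≡14 → O
N(13)−S(18)=-5≡21 → V
L(11)−I(8)=3 → D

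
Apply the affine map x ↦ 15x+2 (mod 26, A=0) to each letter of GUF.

G(6): 15·6+2=92≡14 → O
U(20): 15·20+2=302≡16 → Q
F(5): 15·5+2=77≡25 → Z

OQZ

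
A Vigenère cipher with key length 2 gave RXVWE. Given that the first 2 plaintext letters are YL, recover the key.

TM

Subtract each crib letter from the matching ciphertext letter (mod 26):
R(17)−Y(24)=-7≡19 → T
X(23)−L(11)=12 → M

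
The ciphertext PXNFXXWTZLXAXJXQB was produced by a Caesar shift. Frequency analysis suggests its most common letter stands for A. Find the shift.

23

The most frequent ciphertext letter is X (appears 6 times).
X is position 23; A is position 0.
Shift = 23.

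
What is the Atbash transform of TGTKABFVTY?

T(19) → G(6)
G(6) → T(19)
T(19) → G(6)
K(10) → P(15)
A(0) → Z(25)
B(1) → Y(24)
F(5) → U(20)
V(21) → E(4)
T(19) → G(6)
Y(24) → B(1)

GTGPZYUEGB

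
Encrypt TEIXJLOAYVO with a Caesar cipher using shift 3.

T(19): 19+3=22 → W
E(4): 4+3=7 → H
I(8): 8+3=11 → L
X(23): 23+3=26≡0 → A
J(9): 9+3=12 → M
L(11): 11+3=14 → O
O(14): 14+3=17 → R
A(0): 0+3=3 → D
Y(24): 24+3=27≡1 → B
V(21): 21+3=24 → Y
O(14): 14+3=17 → R

WHLAMORDBYR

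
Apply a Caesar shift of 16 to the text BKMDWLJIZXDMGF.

RACTMBZYPNTCWV

B(1): 1+16=17 → R
K(10): 10+16=26≡0 → A
M(12): 12+16=28≡2 → C
D(3): 3+16=19 → T
W(22): 22+16=38≡12 → M
L(11): 11+16=27≡1 → B
J(9): 9+16=25 → Z
I(8): 8+16=24 → Y
Z(25): 25+16=41≡15 → P
X(23): 23+16=39≡13 → N
D(3): 3+16=19 → T
M(12): 12+16=28≡2 → C
G(6): 6+16=22 → W
F(5): 5+16=21 → V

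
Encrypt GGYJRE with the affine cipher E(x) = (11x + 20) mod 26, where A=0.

IIYPZM

G(6): 11·6+20=86≡8 → I
G(6): 11·6+20=86≡8 → I
Y(24): 11·24+20=284≡24 → Y
J(9): 11·9+20=119≡15 → P
R(17): 11·17+20=207≡25 → Z
E(4): 11·4+20=64≡12 → M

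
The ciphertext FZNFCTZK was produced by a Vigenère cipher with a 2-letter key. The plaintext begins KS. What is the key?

VH

Subtract each crib letter from the matching ciphertext letter (mod 26):
F(5)−K(10)=-5≡21 → V
Z(25)−S(18)=7 → H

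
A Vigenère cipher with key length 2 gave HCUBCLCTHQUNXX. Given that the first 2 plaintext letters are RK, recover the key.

QS

Subtract each crib letter from the matching ciphertext letter (mod 26):
H(7)−R(17)=-10≡16 → Q
C(2)−K(10)=-8≡18 → S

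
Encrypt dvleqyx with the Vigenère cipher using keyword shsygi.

Repeat the key across the message: shsygis
d(3)+s(18): 21 → v
v(21)+h(7): 28≡2 → c
l(11)+s(18): 29≡3 → d
e(4)+y(24): 28≡2 → c
q(16)+g(6): 22 → w
y(24)+i(8): 32≡6 → g
x(23)+s(18): 41≡15 → p

vcdcwgp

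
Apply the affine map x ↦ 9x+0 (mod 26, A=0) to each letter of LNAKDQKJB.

VNAMBOMDJ

L(11): 9·11+0=99≡21 → V
N(13): 9·13+0=117≡13 → N
A(0): 9·0+0=0 → A
K(10): 9·10+0=90≡12 → M
D(3): 9·3+0=27≡1 → B
Q(16): 9·16+0=144≡14 → O
K(10): 9·10+0=90≡12 → M
J(9): 9·9+0=81≡3 → D
B(1): 9·1+0=9 → J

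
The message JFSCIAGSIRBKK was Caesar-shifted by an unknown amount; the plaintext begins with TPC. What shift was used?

16

From the crib: J(9)−T(19)=-10≡16, so the shift is 16.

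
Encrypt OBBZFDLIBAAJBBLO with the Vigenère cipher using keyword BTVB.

Repeat the key across the message: BTVBBTVBBTVBBTVB
O(14)+B(1): 15 → P
B(1)+T(19): 20 → U
B(1)+V(21): 22 → W
Z(25)+B(1): 26≡0 → A
F(5)+B(1): 6 → G
D(3)+T(19): 22 → W
L(11)+V(21): 32≡6 → G
I(8)+B(1): 9 → J
B(1)+B(1): 2 → C
A(0)+T(19): 19 → T
A(0)+V(21): 21 → V
J(9)+B(1): 10 → K
B(1)+B(1): 2 → C
B(1)+T(19): 20 → U
L(11)+V(21): 32≡6 → G
O(14)+B(1): 15 → P

PUWAGWGJCTVKCUGP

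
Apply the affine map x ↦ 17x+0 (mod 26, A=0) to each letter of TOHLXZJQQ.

T(19): 17·19+0=323≡11 → L
O(14): 17·14+0=238≡4 → E
H(7): 17·7+0=119≡15 → P
L(11): 17·11+0=187≡5 → F
X(23): 17·23+0=391≡1 → B
Z(25): 17·25+0=425≡9 → J
J(9): 17·9+0=153≡23 → X
Q(16): 17·16+0=272≡12 → M
Q(16): 17·16+0=272≡12 → M

LEPFBJXMM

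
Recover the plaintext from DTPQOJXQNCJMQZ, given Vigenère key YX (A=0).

FWRTQMZTPFLPSC

Repeat the key across the ciphertext: YXYXYXYXYXYXYX
D(3)−Y(24): -21≡5 → F
T(19)−X(23): -4≡22 → W
P(15)−Y(24): -9≡17 → R
Q(16)−X(23): -7≡19 → T
O(14)−Y(24): -10≡16 → Q
J(9)−X(23): -14≡12 → M
X(23)−Y(24): -1≡25 → Z
Q(16)−X(23): -7≡19 → T
N(13)−Y(24): -11≡15 → P
C(2)−X(23): -21≡5 → F
J(9)−Y(24): -15≡11 → L
M(12)−X(23): -11≡15 → P
Q(16)−Y(24): -8≡18 → S
Z(25)−X(23): 2 → C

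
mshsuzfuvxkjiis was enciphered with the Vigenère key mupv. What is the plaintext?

aysxifqzjdvowod

Repeat the key across the ciphertext: mupvmupvmupvmup
m(12)−m(12): 0 → a
s(18)−u(20): -2≡24 → y
h(7)−p(15): -8≡18 → s
s(18)−v(21): -3≡23 → x
u(20)−m(12): 8 → i
z(25)−u(20): 5 → f
f(5)−p(15): -10≡16 → q
u(20)−v(21): -1≡25 → z
v(21)−m(12): 9 → j
x(23)−u(20): 3 → d
k(10)−p(15): -5≡21 → v
j(9)−v(21): -12≡14 → o
i(8)−m(12): -4≡22 → w
i(8)−u(20): -12≡14 → o
s(18)−p(15): 3 → d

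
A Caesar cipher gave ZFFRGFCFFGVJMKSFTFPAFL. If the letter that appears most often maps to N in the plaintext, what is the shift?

The most frequent ciphertext letter is F (appears 8 times).
F is position 5; N is position 13.
Shift = -8≡18.

18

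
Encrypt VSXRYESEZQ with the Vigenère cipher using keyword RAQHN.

MSNYLVSUGD

Repeat the key across the message: RAQHNRAQHN
V(21)+R(17): 38≡12 → M
S(18)+A(0): 18 → S
X(23)+Q(16): 39≡13 → N
R(17)+H(7): 24 → Y
Y(24)+N(13): 37≡11 → L
E(4)+R(17): 21 → V
S(18)+A(0): 18 → S
E(4)+Q(16): 20 → U
Z(25)+H(7): 32≡6 → G
Q(16)+N(13): 29≡3 → D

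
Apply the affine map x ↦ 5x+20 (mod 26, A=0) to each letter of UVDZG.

U(20): 5·20+20=120≡16 → Q
V(21): 5·21+20=125≡21 → V
D(3): 5·3+20=35≡9 → J
Z(25): 5·25+20=145≡15 → P
G(6): 5·6+20=50≡24 → Y

QVJPY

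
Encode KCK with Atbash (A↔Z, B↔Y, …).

K(10) → P(15)
C(2) → X(23)
K(10) → P(15)

PXP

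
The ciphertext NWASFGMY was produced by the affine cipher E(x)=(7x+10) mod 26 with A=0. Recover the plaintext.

The inverse of 7 mod 26 is 15, since 7·15=105≡1. Apply D(y)=15·(y−10) mod 26:
N(13): 15·(13−10)=45≡19 → T
W(22): 15·(22−10)=180≡24 → Y
A(0): 15·(0−10)=-150≡6 → G
S(18): 15·(18−10)=120≡16 → Q
F(5): 15·(5−10)=-75≡3 → D
G(6): 15·(6−10)=-60≡18 → S
M(12): 15·(12−10)=30≡4 → E
Y(24): 15·(24−10)=210≡2 → C

TYGQDSEC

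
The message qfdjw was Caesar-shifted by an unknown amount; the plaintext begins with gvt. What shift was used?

From the crib: q(16)−g(6)=10, so the shift is 10.

10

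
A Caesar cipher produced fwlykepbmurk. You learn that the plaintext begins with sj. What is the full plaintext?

sjylxrcozhex

From the crib: f(5)−s(18)=-13≡13, so the shift is 13.
Subtract 13 from each ciphertext letter:
f(5): 5−13=-8≡18 → s
w(22): 22−13=9 → j
l(11): 11−13=-2≡24 → y
y(24): 24−13=11 → l
k(10): 10−13=-3≡23 → x
e(4): 4−13=-9≡17 → r
p(15): 15−13=2 → c
b(1): 1−13=-12≡14 → o
m(12): 12−13=-1≡25 → z
u(20): 20−13=7 → h
r(17): 17−13=4 → e
k(10): 10−13=-3≡23 → x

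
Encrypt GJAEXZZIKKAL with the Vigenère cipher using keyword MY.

Repeat the key across the message: MYMYMYMYMYMY
G(6)+M(12): 18 → S
J(9)+Y(24): 33≡7 → H
A(0)+M(12): 12 → M
E(4)+Y(24): 28≡2 → C
X(23)+M(12): 35≡9 → J
Z(25)+Y(24): 49≡23 → X
Z(25)+M(12): 37≡11 → L
I(8)+Y(24): 32≡6 → G
K(10)+M(12): 22 → W
K(10)+Y(24): 34≡8 → I
A(0)+M(12): 12 → M
L(11)+Y(24): 35≡9 → J

SHMCJXLGWIMJ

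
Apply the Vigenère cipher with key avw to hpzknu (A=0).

hkvkiq

Repeat the key across the message: avwavw
h(7)+a(0): 7 → h
p(15)+v(21): 36≡10 → k
z(25)+w(22): 47≡21 → v
k(10)+a(0): 10 → k
n(13)+v(21): 34≡8 → i
u(20)+w(22): 42≡16 → q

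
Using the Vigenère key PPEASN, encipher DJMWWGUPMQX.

Repeat the key across the message: PPEASNPPEAS
D(3)+P(15): 18 → S
J(9)+P(15): 24 → Y
M(12)+E(4): 16 → Q
W(22)+A(0): 22 → W
W(22)+S(18): 40≡14 → O
G(6)+N(13): 19 → T
U(20)+P(15): 35≡9 → J
P(15)+P(15): 30≡4 → E
M(12)+E(4): 16 → Q
Q(16)+A(0): 16 → Q
X(23)+S(18): 41≡15 → P

SYQWOTJEQQP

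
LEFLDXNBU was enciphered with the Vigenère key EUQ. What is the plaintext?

HKPHJHJHE

Repeat the key across the ciphertext: EUQEUQEUQ
L(11)−E(4): 7 → H
E(4)−U(20): -16≡10 → K
F(5)−Q(16): -11≡15 → P
L(11)−E(4): 7 → H
D(3)−U(20): -17≡9 → J
X(23)−Q(16): 7 → H
N(13)−E(4): 9 → J
B(1)−U(20): -19≡7 → H
U(20)−Q(16): 4 → E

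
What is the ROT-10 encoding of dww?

ngg

d(3): 3+10=13 → n
w(22): 22+10=32≡6 → g
w(22): 22+10=32≡6 → g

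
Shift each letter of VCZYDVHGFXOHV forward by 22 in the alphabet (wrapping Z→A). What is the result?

V(21): 21+22=43≡17 → R
C(2): 2+22=24 → Y
Z(25): 25+22=47≡21 → V
Y(24): 24+22=46≡20 → U
D(3): 3+22=25 → Z
V(21): 21+22=43≡17 → R
H(7): 7+22=29≡3 → D
G(6): 6+22=28≡2 → C
F(5): 5+22=27≡1 → B
X(23): 23+22=45≡19 → T
O(14): 14+22=36≡10 → K
H(7): 7+22=29≡3 → D
V(21): 21+22=43≡17 → R

RYVUZRDCBTKDR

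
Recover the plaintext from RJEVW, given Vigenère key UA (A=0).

XJKVC

Repeat the key across the ciphertext: UAUAU
R(17)−U(20): -3≡23 → X
J(9)−A(0): 9 → J
E(4)−U(20): -16≡10 → K
V(21)−A(0): 21 → V
W(22)−U(20): 2 → C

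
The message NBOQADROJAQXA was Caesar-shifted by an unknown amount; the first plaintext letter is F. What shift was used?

8

From the crib: N(13)−F(5)=8, so the shift is 8.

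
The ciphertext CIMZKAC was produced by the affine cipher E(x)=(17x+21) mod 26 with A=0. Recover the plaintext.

The inverse of 17 mod 26 is 23, since 17·23=391≡1. Apply D(y)=23·(y−21) mod 26:
C(2): 23·(2−21)=-437≡5 → F
I(8): 23·(8−21)=-299≡13 → N
M(12): 23·(12−21)=-207≡1 → B
Z(25): 23·(25−21)=92≡14 → O
K(10): 23·(10−21)=-253≡7 → H
A(0): 23·(0−21)=-483≡11 → L
C(2): 23·(2−21)=-437≡5 → F

FNBOHLF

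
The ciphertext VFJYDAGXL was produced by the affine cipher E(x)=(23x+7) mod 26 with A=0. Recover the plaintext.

ESIDKLJMQ

The inverse of 23 mod 26 is 17, since 23·17=391≡1. Apply D(y)=17·(y−7) mod 26:
V(21): 17·(21−7)=238≡4 → E
F(5): 17·(5−7)=-34≡18 → S
J(9): 17·(9−7)=34≡8 → I
Y(24): 17·(24−7)=289≡3 → D
D(3): 17·(3−7)=-68≡10 → K
A(0): 17·(0−7)=-119≡11 → L
G(6): 17·(6−7)=-17≡9 → J
X(23): 17·(23−7)=272≡12 → M
L(11): 17·(11−7)=68≡16 → Q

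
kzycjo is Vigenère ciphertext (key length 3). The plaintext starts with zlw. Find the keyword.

loc

Subtract each crib letter from the matching ciphertext letter (mod 26):
k(10)−z(25)=-15≡11 → l
z(25)−l(11)=14 → o
y(24)−w(22)=2 → c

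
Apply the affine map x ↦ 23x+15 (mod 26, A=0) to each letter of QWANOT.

Q(16): 23·16+15=383≡19 → T
W(22): 23·22+15=521≡1 → B
A(0): 23·0+15=15 → P
N(13): 23·13+15=314≡2 → C
O(14): 23·14+15=337≡25 → Z
T(19): 23·19+15=452≡10 → K

TBPCZK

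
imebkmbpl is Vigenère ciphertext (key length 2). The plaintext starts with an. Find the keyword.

Subtract each crib letter from the matching ciphertext letter (mod 26):
i(8)−a(0)=8 → i
m(12)−n(13)=-1≡25 → z

iz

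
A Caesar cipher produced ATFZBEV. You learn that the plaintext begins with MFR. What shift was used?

From the crib: A(0)−M(12)=-12≡14, so the shift is 14.

14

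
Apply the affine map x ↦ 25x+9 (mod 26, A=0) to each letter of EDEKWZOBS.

E(4): 25·4+9=109≡5 → F
D(3): 25·3+9=84≡6 → G
E(4): 25·4+9=109≡5 → F
K(10): 25·10+9=259≡25 → Z
W(22): 25·22+9=559≡13 → N
Z(25): 25·25+9=634≡10 → K
O(14): 25·14+9=359≡21 → V
B(1): 25·1+9=34≡8 → I
S(18): 25·18+9=459≡17 → R

FGFZNKVIR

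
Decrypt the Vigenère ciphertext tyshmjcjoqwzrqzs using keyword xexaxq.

wuvhptffrqzjumcs

Repeat the key across the ciphertext: xexaxqxexaxqxexa
t(19)−x(23): -4≡22 → w
y(24)−e(4): 20 → u
s(18)−x(23): -5≡21 → v
h(7)−a(0): 7 → h
m(12)−x(23): -11≡15 → p
j(9)−q(16): -7≡19 → t
c(2)−x(23): -21≡5 → f
j(9)−e(4): 5 → f
o(14)−x(23): -9≡17 → r
q(16)−a(0): 16 → q
w(22)−x(23): -1≡25 → z
z(25)−q(16): 9 → j
r(17)−x(23): -6≡20 → u
q(16)−e(4): 12 → m
z(25)−x(23): 2 → c
s(18)−a(0): 18 → s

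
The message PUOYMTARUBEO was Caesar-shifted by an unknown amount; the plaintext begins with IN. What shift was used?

7

From the crib: P(15)−I(8)=7, so the shift is 7.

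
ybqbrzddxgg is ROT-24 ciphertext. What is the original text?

y(24): 24−24=0 → a
b(1): 1−24=-23≡3 → d
q(16): 16−24=-8≡18 → s
b(1): 1−24=-23≡3 → d
r(17): 17−24=-7≡19 → t
z(25): 25−24=1 → b
d(3): 3−24=-21≡5 → f
d(3): 3−24=-21≡5 → f
x(23): 23−24=-1≡25 → z
g(6): 6−24=-18≡8 → i
g(6): 6−24=-18≡8 → i

adsdtbffzii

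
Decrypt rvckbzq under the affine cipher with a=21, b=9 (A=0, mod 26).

The inverse of 21 mod 26 is 5, since 21·5=105≡1. Apply D(y)=5·(y−9) mod 26:
r(17): 5·(17−9)=40≡14 → o
v(21): 5·(21−9)=60≡8 → i
c(2): 5·(2−9)=-35≡17 → r
k(10): 5·(10−9)=5 → f
b(1): 5·(1−9)=-40≡12 → m
z(25): 5·(25−9)=80≡2 → c
q(16): 5·(16−9)=35≡9 → j

oirfmcj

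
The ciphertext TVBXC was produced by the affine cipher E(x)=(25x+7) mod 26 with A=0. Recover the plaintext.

OMGKF

The inverse of 25 mod 26 is 25, since 25·25=625≡1. Apply D(y)=25·(y−7) mod 26:
T(19): 25·(19−7)=300≡14 → O
V(21): 25·(21−7)=350≡12 → M
B(1): 25·(1−7)=-150≡6 → G
X(23): 25·(23−7)=400≡10 → K
C(2): 25·(2−7)=-125≡5 → F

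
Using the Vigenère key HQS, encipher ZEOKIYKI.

GUGRYQRY

Repeat the key across the message: HQSHQSHQ
Z(25)+H(7): 32≡6 → G
E(4)+Q(16): 20 → U
O(14)+S(18): 32≡6 → G
K(10)+H(7): 17 → R
I(8)+Q(16): 24 → Y
Y(24)+S(18): 42≡16 → Q
K(10)+H(7): 17 → R
I(8)+Q(16): 24 → Y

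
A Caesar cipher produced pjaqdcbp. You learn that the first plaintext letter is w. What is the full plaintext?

From the crib: p(15)−w(22)=-7≡19, so the shift is 19.
Subtract 19 from each ciphertext letter:
p(15): 15−19=-4≡22 → w
j(9): 9−19=-10≡16 → q
a(0): 0−19=-19≡7 → h
q(16): 16−19=-3≡23 → x
d(3): 3−19=-16≡10 → k
c(2): 2−19=-17≡9 → j
b(1): 1−19=-18≡8 → i
p(15): 15−19=-4≡22 → w

wqhxkjiw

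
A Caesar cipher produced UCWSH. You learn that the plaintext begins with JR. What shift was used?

11

From the crib: U(20)−J(9)=11, so the shift is 11.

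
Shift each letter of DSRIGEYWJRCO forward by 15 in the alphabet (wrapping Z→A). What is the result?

SHGXVTNLYGRD

D(3): 3+15=18 → S
S(18): 18+15=33≡7 → H
R(17): 17+15=32≡6 → G
I(8): 8+15=23 → X
G(6): 6+15=21 → V
E(4): 4+15=19 → T
Y(24): 24+15=39≡13 → N
W(22): 22+15=37≡11 → L
J(9): 9+15=24 → Y
R(17): 17+15=32≡6 → G
C(2): 2+15=17 → R
O(14): 14+15=29≡3 → D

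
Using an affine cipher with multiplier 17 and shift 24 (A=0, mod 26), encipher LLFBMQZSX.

DDFPUKHSZ

L(11): 17·11+24=211≡3 → D
L(11): 17·11+24=211≡3 → D
F(5): 17·5+24=109≡5 → F
B(1): 17·1+24=41≡15 → P
M(12): 17·12+24=228≡20 → U
Q(16): 17·16+24=296≡10 → K
Z(25): 17·25+24=449≡7 → H
S(18): 17·18+24=330≡18 → S
X(23): 17·23+24=415≡25 → Z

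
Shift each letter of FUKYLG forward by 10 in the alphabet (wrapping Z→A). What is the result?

F(5): 5+10=15 → P
U(20): 20+10=30≡4 → E
K(10): 10+10=20 → U
Y(24): 24+10=34≡8 → I
L(11): 11+10=21 → V
G(6): 6+10=16 → Q

PEUIVQ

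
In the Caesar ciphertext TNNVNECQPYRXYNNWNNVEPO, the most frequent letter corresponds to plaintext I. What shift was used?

The most frequent ciphertext letter is N (appears 7 times).
N is position 13; I is position 8.
Shift = 5.

5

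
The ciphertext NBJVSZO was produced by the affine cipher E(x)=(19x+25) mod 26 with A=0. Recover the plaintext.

YWGIBAJ

The inverse of 19 mod 26 is 11, since 19·11=209≡1. Apply D(y)=11·(y−25) mod 26:
N(13): 11·(13−25)=-132≡24 → Y
B(1): 11·(1−25)=-264≡22 → W
J(9): 11·(9−25)=-176≡6 → G
V(21): 11·(21−25)=-44≡8 → I
S(18): 11·(18−25)=-77≡1 → B
Z(25): 11·(25−25)=0 → A
O(14): 11·(14−25)=-121≡9 → J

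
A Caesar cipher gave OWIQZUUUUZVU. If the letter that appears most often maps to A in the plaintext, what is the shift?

The most frequent ciphertext letter is U (appears 5 times).
U is position 20; A is position 0.
Shift = 20.

20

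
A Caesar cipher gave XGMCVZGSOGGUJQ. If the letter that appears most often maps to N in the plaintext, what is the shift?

19

The most frequent ciphertext letter is G (appears 4 times).
G is position 6; N is position 13.
Shift = -7≡19.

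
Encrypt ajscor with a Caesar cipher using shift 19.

tclvhk

a(0): 0+19=19 → t
j(9): 9+19=28≡2 → c
s(18): 18+19=37≡11 → l
c(2): 2+19=21 → v
o(14): 14+19=33≡7 → h
r(17): 17+19=36≡10 → k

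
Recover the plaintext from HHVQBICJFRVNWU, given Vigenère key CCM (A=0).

Repeat the key across the ciphertext: CCMCCMCCMCCMCC
H(7)−C(2): 5 → F
H(7)−C(2): 5 → F
V(21)−M(12): 9 → J
Q(16)−C(2): 14 → O
B(1)−C(2): -1≡25 → Z
I(8)−M(12): -4≡22 → W
C(2)−C(2): 0 → A
J(9)−C(2): 7 → H
F(5)−M(12): -7≡19 → T
R(17)−C(2): 15 → P
V(21)−C(2): 19 → T
N(13)−M(12): 1 → B
W(22)−C(2): 20 → U
U(20)−C(2): 18 → S

FFJOZWAHTPTBUS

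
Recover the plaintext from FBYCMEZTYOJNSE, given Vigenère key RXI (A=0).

Repeat the key across the ciphertext: RXIRXIRXIRXIRX
F(5)−R(17): -12≡14 → O
B(1)−X(23): -22≡4 → E
Y(24)−I(8): 16 → Q
C(2)−R(17): -15≡11 → L
M(12)−X(23): -11≡15 → P
E(4)−I(8): -4≡22 → W
Z(25)−R(17): 8 → I
T(19)−X(23): -4≡22 → W
Y(24)−I(8): 16 → Q
O(14)−R(17): -3≡23 → X
J(9)−X(23): -14≡12 → M
N(13)−I(8): 5 → F
S(18)−R(17): 1 → B
E(4)−X(23): -19≡7 → H

OEQLPWIWQXMFBH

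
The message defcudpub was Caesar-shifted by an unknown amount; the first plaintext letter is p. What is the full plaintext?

From the crib: d(3)−p(15)=-12≡14, so the shift is 14.
Subtract 14 from each ciphertext letter:
d(3): 3−14=-11≡15 → p
e(4): 4−14=-10≡16 → q
f(5): 5−14=-9≡17 → r
c(2): 2−14=-12≡14 → o
u(20): 20−14=6 → g
d(3): 3−14=-11≡15 → p
p(15): 15−14=1 → b
u(20): 20−14=6 → g
b(1): 1−14=-13≡13 → n

pqrogpbgn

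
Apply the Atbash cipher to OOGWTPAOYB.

O(14) → L(11)
O(14) → L(11)
G(6) → T(19)
W(22) → D(3)
T(19) → G(6)
P(15) → K(10)
A(0) → Z(25)
O(14) → L(11)
Y(24) → B(1)
B(1) → Y(24)

LLTDGKZLBY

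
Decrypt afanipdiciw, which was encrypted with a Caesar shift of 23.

didqlsglflz

a(0): 0−23=-23≡3 → d
f(5): 5−23=-18≡8 → i
a(0): 0−23=-23≡3 → d
n(13): 13−23=-10≡16 → q
i(8): 8−23=-15≡11 → l
p(15): 15−23=-8≡18 → s
d(3): 3−23=-20≡6 → g
i(8): 8−23=-15≡11 → l
c(2): 2−23=-21≡5 → f
i(8): 8−23=-15≡11 → l
w(22): 22−23=-1≡25 → z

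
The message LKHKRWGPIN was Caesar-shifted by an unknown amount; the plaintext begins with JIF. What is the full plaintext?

JIFIPUENGL

From the crib: L(11)−J(9)=2, so the shift is 2.
Subtract 2 from each ciphertext letter:
L(11): 11−2=9 → J
K(10): 10−2=8 → I
H(7): 7−2=5 → F
K(10): 10−2=8 → I
R(17): 17−2=15 → P
W(22): 22−2=20 → U
G(6): 6−2=4 → E
P(15): 15−2=13 → N
I(8): 8−2=6 → G
N(13): 13−2=11 → L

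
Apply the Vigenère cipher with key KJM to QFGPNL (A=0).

Repeat the key across the message: KJMKJM
Q(16)+K(10): 26≡0 → A
F(5)+J(9): 14 → O
G(6)+M(12): 18 → S
P(15)+K(10): 25 → Z
N(13)+J(9): 22 → W
L(11)+M(12): 23 → X

AOSZWX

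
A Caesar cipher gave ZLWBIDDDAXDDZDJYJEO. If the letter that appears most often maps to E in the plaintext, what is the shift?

25

The most frequent ciphertext letter is D (appears 6 times).
D is position 3; E is position 4.
Shift = -1≡25.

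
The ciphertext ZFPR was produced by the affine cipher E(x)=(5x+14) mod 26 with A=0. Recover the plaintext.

XTVL

The inverse of 5 mod 26 is 21, since 5·21=105≡1. Apply D(y)=21·(y−14) mod 26:
Z(25): 21·(25−14)=231≡23 → X
F(5): 21·(5−14)=-189≡19 → T
P(15): 21·(15−14)=21 → V
R(17): 21·(17−14)=63≡11 → L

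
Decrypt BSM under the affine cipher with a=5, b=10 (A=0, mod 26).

The inverse of 5 mod 26 is 21, since 5·21=105≡1. Apply D(y)=21·(y−10) mod 26:
B(1): 21·(1−10)=-189≡19 → T
S(18): 21·(18−10)=168≡12 → M
M(12): 21·(12−10)=42≡16 → Q

TMQ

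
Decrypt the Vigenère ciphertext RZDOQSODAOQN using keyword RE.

Repeat the key across the ciphertext: RERERERERERE
R(17)−R(17): 0 → A
Z(25)−E(4): 21 → V
D(3)−R(17): -14≡12 → M
O(14)−E(4): 10 → K
Q(16)−R(17): -1≡25 → Z
S(18)−E(4): 14 → O
O(14)−R(17): -3≡23 → X
D(3)−E(4): -1≡25 → Z
A(0)−R(17): -17≡9 → J
O(14)−E(4): 10 → K
Q(16)−R(17): -1≡25 → Z
N(13)−E(4): 9 → J

AVMKZOXZJKZJ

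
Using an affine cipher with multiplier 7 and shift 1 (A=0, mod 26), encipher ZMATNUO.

Z(25): 7·25+1=176≡20 → U
M(12): 7·12+1=85≡7 → H
A(0): 7·0+1=1 → B
T(19): 7·19+1=134≡4 → E
N(13): 7·13+1=92≡14 → O
U(20): 7·20+1=141≡11 → L
O(14): 7·14+1=99≡21 → V

UHBEOLV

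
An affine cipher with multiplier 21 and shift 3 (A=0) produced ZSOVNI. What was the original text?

The inverse of 21 mod 26 is 5, since 21·5=105≡1. Apply D(y)=5·(y−3) mod 26:
Z(25): 5·(25−3)=110≡6 → G
S(18): 5·(18−3)=75≡23 → X
O(14): 5·(14−3)=55≡3 → D
V(21): 5·(21−3)=90≡12 → M
N(13): 5·(13−3)=50≡24 → Y
I(8): 5·(8−3)=25 → Z

GXDMYZ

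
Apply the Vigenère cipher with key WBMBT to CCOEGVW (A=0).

YDAFZRX

Repeat the key across the message: WBMBTWB
C(2)+W(22): 24 → Y
C(2)+B(1): 3 → D
O(14)+M(12): 26≡0 → A
E(4)+B(1): 5 → F
G(6)+T(19): 25 → Z
V(21)+W(22): 43≡17 → R
W(22)+B(1): 23 → X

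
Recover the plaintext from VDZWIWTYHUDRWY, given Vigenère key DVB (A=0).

Repeat the key across the ciphertext: DVBDVBDVBDVBDV
V(21)−D(3): 18 → S
D(3)−V(21): -18≡8 → I
Z(25)−B(1): 24 → Y
W(22)−D(3): 19 → T
I(8)−V(21): -13≡13 → N
W(22)−B(1): 21 → V
T(19)−D(3): 16 → Q
Y(24)−V(21): 3 → D
H(7)−B(1): 6 → G
U(20)−D(3): 17 → R
D(3)−V(21): -18≡8 → I
R(17)−B(1): 16 → Q
W(22)−D(3): 19 → T
Y(24)−V(21): 3 → D

SIYTNVQDGRIQTD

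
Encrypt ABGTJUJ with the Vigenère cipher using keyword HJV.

HKBASPQ

Repeat the key across the message: HJVHJVH
A(0)+H(7): 7 → H
B(1)+J(9): 10 → K
G(6)+V(21): 27≡1 → B
T(19)+H(7): 26≡0 → A
J(9)+J(9): 18 → S
U(20)+V(21): 41≡15 → P
J(9)+H(7): 16 → Q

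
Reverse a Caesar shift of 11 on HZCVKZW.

H(7): 7−11=-4≡22 → W
Z(25): 25−11=14 → O
C(2): 2−11=-9≡17 → R
V(21): 21−11=10 → K
K(10): 10−11=-1≡25 → Z
Z(25): 25−11=14 → O
W(22): 22−11=11 → L

WORKZOL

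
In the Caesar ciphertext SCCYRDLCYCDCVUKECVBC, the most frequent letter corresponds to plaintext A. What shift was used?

2

The most frequent ciphertext letter is C (appears 7 times).
C is position 2; A is position 0.
Shift = 2.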